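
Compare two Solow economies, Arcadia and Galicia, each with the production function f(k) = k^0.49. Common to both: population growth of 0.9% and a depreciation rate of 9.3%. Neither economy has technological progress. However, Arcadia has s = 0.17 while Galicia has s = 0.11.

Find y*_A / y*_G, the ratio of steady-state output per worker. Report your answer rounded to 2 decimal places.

Steady-state y* = [s/(n + δ)]^(α/(1−α)), so the ratio is [ (s_A/(n + δ)_A) / (s_G/(n + δ)_G) ]^0.9608.
s_A/(n + δ)_A = 0.17/0.102 = 1.6667; s_G/(n + δ)_G = 0.11/0.102 = 1.0784.
Ratio = (1.6667/1.0784)^0.9608 = 1.5455^0.9608 ≈ 1.5193

ratio ≈ 1.52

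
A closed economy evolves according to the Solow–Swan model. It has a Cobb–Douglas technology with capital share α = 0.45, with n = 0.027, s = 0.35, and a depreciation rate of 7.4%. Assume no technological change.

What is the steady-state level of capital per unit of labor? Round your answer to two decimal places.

k* ≈ 9.58

In steady state, investment equals break-even investment: s·k^α = (n + δ)·k.
Rearranging, k^(1−α) = s / (n + δ).
k^0.55 = 0.35 / (0.027 + 0.074) = 0.35 / 0.101 = 3.4653
k* = 3.4653^(1/0.55) ≈ 9.5796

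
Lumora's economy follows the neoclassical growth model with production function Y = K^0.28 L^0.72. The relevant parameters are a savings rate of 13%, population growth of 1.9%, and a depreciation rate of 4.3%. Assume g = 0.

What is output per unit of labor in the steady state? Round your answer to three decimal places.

Steady state requires s·f(k) = (n + δ)·k, i.e. s·k^α = (n + δ)·k.
Dividing both sides by k: k^(1−α) = s / (n + δ).
k^0.72 = 0.13 / (0.019 + 0.043) = 0.13 / 0.062 = 2.0968
k* = 2.0968^(1/0.72) ≈ 2.7964
y* = (k*)^α = 2.7964^0.28 ≈ 1.3337

y* ≈ 1.334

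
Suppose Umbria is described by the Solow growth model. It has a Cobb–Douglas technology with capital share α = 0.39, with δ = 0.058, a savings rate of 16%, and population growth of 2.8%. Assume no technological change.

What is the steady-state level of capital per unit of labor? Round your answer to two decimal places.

Steady state requires s·f(k) = (n + δ)·k, i.e. s·k^α = (n + δ)·k.
Rearranging, k^(1−α) = s / (n + δ).
k^0.61 = 0.16 / (0.028 + 0.058) = 0.16 / 0.086 = 1.8605
k* = 1.8605^(1/0.61) ≈ 2.7670

k* ≈ 2.77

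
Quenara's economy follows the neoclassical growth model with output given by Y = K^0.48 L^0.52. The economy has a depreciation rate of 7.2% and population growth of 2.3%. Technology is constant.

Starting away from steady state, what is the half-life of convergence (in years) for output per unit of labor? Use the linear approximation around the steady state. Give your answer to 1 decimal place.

about 14.0 years

Near the steady state the convergence rate is λ = (1 − α)(n + δ).
λ = (1 − 0.48) × 0.095 = 0.52 × 0.095 = 0.0494
Half-life = ln 2 / λ = 0.6931 / 0.0494 ≈ 14.03 years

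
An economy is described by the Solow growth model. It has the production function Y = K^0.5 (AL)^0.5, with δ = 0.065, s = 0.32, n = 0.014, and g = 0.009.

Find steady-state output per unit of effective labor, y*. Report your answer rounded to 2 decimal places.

Steady state requires s·f(k) = (n + g + δ)·k, i.e. s·k^α = (n + g + δ)·k.
Dividing both sides by k: k^(1−α) = s / (n + g + δ).
k^0.5 = 0.32 / (0.014 + 0.009 + 0.065) = 0.32 / 0.088 = 3.6364
k* = 3.6364^(1/0.5) ≈ 13.2234
y* = (k*)^α = 13.2234^0.5 ≈ 3.6364

y* = 3.64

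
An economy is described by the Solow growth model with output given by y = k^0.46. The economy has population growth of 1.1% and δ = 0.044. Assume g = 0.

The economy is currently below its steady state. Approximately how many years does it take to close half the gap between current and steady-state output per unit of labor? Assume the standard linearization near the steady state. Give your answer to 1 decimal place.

t_½ ≈ 23.3 years

Near the steady state the convergence rate is λ = (1 − α)(n + δ).
λ = (1 − 0.46) × 0.055 = 0.54 × 0.055 = 0.0297
Half-life = ln 2 / λ = 0.6931 / 0.0297 ≈ 23.34 years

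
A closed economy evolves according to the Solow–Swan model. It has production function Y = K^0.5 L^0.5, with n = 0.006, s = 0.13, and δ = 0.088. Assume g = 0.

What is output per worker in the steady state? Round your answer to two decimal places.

y* ≈ 1.38

At the steady state, Δk = 0, so s·k^α = (n + δ)·k.
Dividing both sides by k: k^(1−α) = s / (n + δ).
k^0.5 = 0.13 / (0.006 + 0.088) = 0.13 / 0.094 = 1.3830
k* = 1.3830^(1/0.5) ≈ 1.9127
y* = (k*)^α = 1.9127^0.5 ≈ 1.3830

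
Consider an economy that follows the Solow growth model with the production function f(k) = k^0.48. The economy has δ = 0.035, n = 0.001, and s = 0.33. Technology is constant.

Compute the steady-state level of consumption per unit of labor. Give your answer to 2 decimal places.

c* ≈ 5.18

At the steady state, Δk = 0, so s·k^α = (n + δ)·k.
Rearranging, k^(1−α) = s / (n + δ).
k^0.52 = 0.33 / (0.001 + 0.035) = 0.33 / 0.036 = 9.1667
k* = 9.1667^(1/0.52) ≈ 70.8614
y* = (k*)^α = 70.8614^0.48 ≈ 7.7303
c* = (1 − s)·y* = (1 − 0.33) × 7.7303 ≈ 5.1793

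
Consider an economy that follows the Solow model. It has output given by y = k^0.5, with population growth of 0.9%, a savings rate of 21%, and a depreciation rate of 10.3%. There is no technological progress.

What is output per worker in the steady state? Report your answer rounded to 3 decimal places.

y* ≈ 1.875

Steady state requires s·f(k) = (n + δ)·k, i.e. s·k^α = (n + δ)·k.
Rearranging, k^(1−α) = s / (n + δ).
k^0.5 = 0.21 / (0.009 + 0.103) = 0.21 / 0.112 = 1.8750
k* = 1.8750^(1/0.5) ≈ 3.5156
y* = (k*)^α = 3.5156^0.5 ≈ 1.8750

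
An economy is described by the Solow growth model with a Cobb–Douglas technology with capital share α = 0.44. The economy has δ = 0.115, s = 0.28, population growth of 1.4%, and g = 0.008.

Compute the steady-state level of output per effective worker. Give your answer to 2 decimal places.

Steady state requires s·f(k) = (n + g + δ)·k, i.e. s·k^α = (n + g + δ)·k.
Rearranging, k^(1−α) = s / (n + g + δ).
k^0.56 = 0.28 / (0.014 + 0.008 + 0.115) = 0.28 / 0.137 = 2.0438
k* = 2.0438^(1/0.56) ≈ 3.5839
y* = (k*)^α = 3.5839^0.44 ≈ 1.7535

y* ≈ 1.75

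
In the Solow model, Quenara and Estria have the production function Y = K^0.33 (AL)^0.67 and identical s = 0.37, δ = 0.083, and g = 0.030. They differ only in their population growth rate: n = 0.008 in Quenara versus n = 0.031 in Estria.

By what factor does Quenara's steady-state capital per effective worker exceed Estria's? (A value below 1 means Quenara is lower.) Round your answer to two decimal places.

k*_Q / k*_E ≈ 1.30

Steady-state k* = [s/(n + g + δ)]^(1/(1−α)), so the ratio is [ (s_Q/(n + g + δ)_Q) / (s_E/(n + g + δ)_E) ]^1.4925.
s_Q/(n + g + δ)_Q = 0.37/0.121 = 3.0579; s_E/(n + g + δ)_E = 0.37/0.144 = 2.5694.
Ratio = (3.0579/2.5694)^1.4925 = 1.1901^1.4925 ≈ 1.2966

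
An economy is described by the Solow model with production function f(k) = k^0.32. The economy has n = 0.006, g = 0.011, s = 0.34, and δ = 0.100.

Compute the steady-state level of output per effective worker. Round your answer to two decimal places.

At the steady state, Δk = 0, so s·k^α = (n + g + δ)·k.
Dividing both sides by k: k^(1−α) = s / (n + g + δ).
k^0.68 = 0.34 / (0.006 + 0.011 + 0.100) = 0.34 / 0.117 = 2.9060
k* = 2.9060^(1/0.68) ≈ 4.8008
y* = (k*)^α = 4.8008^0.32 ≈ 1.6520

y* = 1.65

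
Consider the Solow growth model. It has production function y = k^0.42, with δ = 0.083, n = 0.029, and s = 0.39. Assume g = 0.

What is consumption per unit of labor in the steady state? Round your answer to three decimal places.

Steady state requires s·f(k) = (n + δ)·k, i.e. s·k^α = (n + δ)·k.
Dividing both sides by k: k^(1−α) = s / (n + δ).
k^0.58 = 0.39 / (0.029 + 0.083) = 0.39 / 0.112 = 3.4821
k* = 3.4821^(1/0.58) ≈ 8.5943
y* = (k*)^α = 8.5943^0.42 ≈ 2.4681
c* = (1 − s)·y* = (1 − 0.39) × 2.4681 ≈ 1.5055

c* = 1.506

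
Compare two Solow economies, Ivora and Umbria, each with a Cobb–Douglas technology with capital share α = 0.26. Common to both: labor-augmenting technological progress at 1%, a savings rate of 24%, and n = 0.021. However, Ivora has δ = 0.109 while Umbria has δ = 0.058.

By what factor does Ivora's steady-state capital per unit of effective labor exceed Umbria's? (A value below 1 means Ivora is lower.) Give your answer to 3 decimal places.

Steady-state k* = [s/(n + g + δ)]^(1/(1−α)), so the ratio is [ (s_I/(n + g + δ)_I) / (s_U/(n + g + δ)_U) ]^1.3514.
s_I/(n + g + δ)_I = 0.24/0.140 = 1.7143; s_U/(n + g + δ)_U = 0.24/0.089 = 2.6966.
Ratio = (1.7143/2.6966)^1.3514 = 0.6357^1.3514 ≈ 0.5421

ratio ≈ 0.542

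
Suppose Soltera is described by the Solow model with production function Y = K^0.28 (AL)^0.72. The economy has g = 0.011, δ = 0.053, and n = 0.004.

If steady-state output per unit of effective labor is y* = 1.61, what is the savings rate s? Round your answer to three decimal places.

Steady state requires s·f(k) = (n + g + δ)·k, i.e. s·k^α = (n + g + δ)·k.
Since y* = [s/(n + g + δ)]^(α/(1−α)), we have s/(n + g + δ) = (y*)^((1−α)/α) = 1.61^2.5714 = 3.4028.
Therefore s = 3.4028 × (n + g + δ) = 3.4028 × 0.068 = 0.2314.

s ≈ 0.231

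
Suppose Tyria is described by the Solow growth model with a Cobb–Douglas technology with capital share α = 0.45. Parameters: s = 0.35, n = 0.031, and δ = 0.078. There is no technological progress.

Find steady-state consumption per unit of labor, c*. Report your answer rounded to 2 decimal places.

c* = 1.69

At the steady state, Δk = 0, so s·k^α = (n + δ)·k.
Rearranging, k^(1−α) = s / (n + δ).
k^0.55 = 0.35 / (0.031 + 0.078) = 0.35 / 0.109 = 3.2110
k* = 3.2110^(1/0.55) ≈ 8.3400
y* = (k*)^α = 8.3400^0.45 ≈ 2.5973
c* = (1 − s)·y* = (1 − 0.35) × 2.5973 ≈ 1.6882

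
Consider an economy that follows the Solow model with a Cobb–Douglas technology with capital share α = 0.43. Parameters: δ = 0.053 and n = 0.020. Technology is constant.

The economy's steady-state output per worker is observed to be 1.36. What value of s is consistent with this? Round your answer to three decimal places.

At the steady state, Δk = 0, so s·k^α = (n + δ)·k.
Since y* = [s/(n + δ)]^(α/(1−α)), we have s/(n + δ) = (y*)^((1−α)/α) = 1.36^1.3256 = 1.5032.
Therefore s = 1.5032 × (n + δ) = 1.5032 × 0.073 = 0.1097.

s ≈ 0.110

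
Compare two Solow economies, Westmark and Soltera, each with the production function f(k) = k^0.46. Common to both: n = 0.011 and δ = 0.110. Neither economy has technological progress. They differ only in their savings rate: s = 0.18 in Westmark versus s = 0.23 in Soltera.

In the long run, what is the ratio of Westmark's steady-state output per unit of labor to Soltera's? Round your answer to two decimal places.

Steady-state y* = [s/(n + δ)]^(α/(1−α)), so the ratio is [ (s_W/(n + δ)_W) / (s_S/(n + δ)_S) ]^0.8519.
s_W/(n + δ)_W = 0.18/0.121 = 1.4876; s_S/(n + δ)_S = 0.23/0.121 = 1.9008.
Ratio = (1.4876/1.9008)^0.8519 = 0.7826^0.8519 ≈ 0.8115

y*_W / y*_S ≈ 0.81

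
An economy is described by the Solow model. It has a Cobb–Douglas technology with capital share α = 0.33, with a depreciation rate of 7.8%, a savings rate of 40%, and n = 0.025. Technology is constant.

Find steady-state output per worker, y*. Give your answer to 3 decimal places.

Steady state requires s·f(k) = (n + δ)·k, i.e. s·k^α = (n + δ)·k.
Rearranging, k^(1−α) = s / (n + δ).
k^0.67 = 0.40 / (0.025 + 0.078) = 0.40 / 0.103 = 3.8835
k* = 3.8835^(1/0.67) ≈ 7.5760
y* = (k*)^α = 7.5760^0.33 ≈ 1.9508

y* ≈ 1.951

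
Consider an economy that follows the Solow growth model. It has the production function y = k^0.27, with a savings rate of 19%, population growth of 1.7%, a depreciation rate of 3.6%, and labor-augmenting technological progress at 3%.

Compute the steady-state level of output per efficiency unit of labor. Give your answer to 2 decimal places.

y* = 1.36

In steady state, investment equals break-even investment: s·k^α = (n + g + δ)·k.
Rearranging, k^(1−α) = s / (n + g + δ).
k^0.73 = 0.19 / (0.017 + 0.030 + 0.036) = 0.19 / 0.083 = 2.2892
k* = 2.2892^(1/0.73) ≈ 3.1097
y* = (k*)^α = 3.1097^0.27 ≈ 1.3584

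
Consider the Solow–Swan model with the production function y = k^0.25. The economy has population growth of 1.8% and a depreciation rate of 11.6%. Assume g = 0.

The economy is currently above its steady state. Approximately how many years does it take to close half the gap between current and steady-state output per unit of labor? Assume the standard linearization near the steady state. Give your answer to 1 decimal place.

Near the steady state the convergence rate is λ = (1 − α)(n + δ).
λ = (1 − 0.25) × 0.134 = 0.75 × 0.134 = 0.1005
Half-life = ln 2 / λ = 0.6931 / 0.1005 ≈ 6.90 years

about 6.9 years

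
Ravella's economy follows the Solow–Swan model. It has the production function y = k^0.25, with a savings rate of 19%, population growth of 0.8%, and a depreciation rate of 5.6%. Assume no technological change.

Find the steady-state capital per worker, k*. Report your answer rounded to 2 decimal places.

Steady state requires s·f(k) = (n + δ)·k, i.e. s·k^α = (n + δ)·k.
Rearranging, k^(1−α) = s / (n + δ).
k^0.75 = 0.19 / (0.008 + 0.056) = 0.19 / 0.064 = 2.9688
k* = 2.9688^(1/0.75) ≈ 4.2669

k* ≈ 4.27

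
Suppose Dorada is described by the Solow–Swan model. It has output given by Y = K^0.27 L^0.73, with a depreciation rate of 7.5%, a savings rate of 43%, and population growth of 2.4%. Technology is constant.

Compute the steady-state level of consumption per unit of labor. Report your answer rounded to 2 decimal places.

c* = 0.98

In steady state, investment equals break-even investment: s·k^α = (n + δ)·k.
Rearranging, k^(1−α) = s / (n + δ).
k^0.73 = 0.43 / (0.024 + 0.075) = 0.43 / 0.099 = 4.3434
k* = 4.3434^(1/0.73) ≈ 7.4772
y* = (k*)^α = 7.4772^0.27 ≈ 1.7215
c* = (1 − s)·y* = (1 − 0.43) × 1.7215 ≈ 0.9813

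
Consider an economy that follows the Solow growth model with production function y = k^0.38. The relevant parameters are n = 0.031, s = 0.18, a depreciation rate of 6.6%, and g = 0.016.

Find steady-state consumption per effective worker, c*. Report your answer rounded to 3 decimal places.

c* = 1.091

Steady state requires s·f(k) = (n + g + δ)·k, i.e. s·k^α = (n + g + δ)·k.
Dividing both sides by k: k^(1−α) = s / (n + g + δ).
k^0.62 = 0.18 / (0.031 + 0.016 + 0.066) = 0.18 / 0.113 = 1.5929
k* = 1.5929^(1/0.62) ≈ 2.1189
y* = (k*)^α = 2.1189^0.38 ≈ 1.3302
c* = (1 − s)·y* = (1 − 0.18) × 1.3302 ≈ 1.0908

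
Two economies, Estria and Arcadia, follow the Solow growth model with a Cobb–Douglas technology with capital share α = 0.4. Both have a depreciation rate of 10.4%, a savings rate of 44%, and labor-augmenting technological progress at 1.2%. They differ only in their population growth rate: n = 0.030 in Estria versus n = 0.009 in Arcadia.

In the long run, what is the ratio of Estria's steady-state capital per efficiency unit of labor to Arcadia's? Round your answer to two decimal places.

ratio ≈ 0.77

Steady-state k* = [s/(n + g + δ)]^(1/(1−α)), so the ratio is [ (s_E/(n + g + δ)_E) / (s_A/(n + g + δ)_A) ]^1.6667.
s_E/(n + g + δ)_E = 0.44/0.146 = 3.0137; s_A/(n + g + δ)_A = 0.44/0.125 = 3.5200.
Ratio = (3.0137/3.5200)^1.6667 = 0.8562^1.6667 ≈ 0.7720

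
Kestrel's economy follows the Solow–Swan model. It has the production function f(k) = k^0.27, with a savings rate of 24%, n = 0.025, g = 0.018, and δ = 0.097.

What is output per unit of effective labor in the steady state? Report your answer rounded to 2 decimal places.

At the steady state, Δk = 0, so s·k^α = (n + g + δ)·k.
Dividing both sides by k: k^(1−α) = s / (n + g + δ).
k^0.73 = 0.24 / (0.025 + 0.018 + 0.097) = 0.24 / 0.140 = 1.7143
k* = 1.7143^(1/0.73) ≈ 2.0925
y* = (k*)^α = 2.0925^0.27 ≈ 1.2206

y* ≈ 1.22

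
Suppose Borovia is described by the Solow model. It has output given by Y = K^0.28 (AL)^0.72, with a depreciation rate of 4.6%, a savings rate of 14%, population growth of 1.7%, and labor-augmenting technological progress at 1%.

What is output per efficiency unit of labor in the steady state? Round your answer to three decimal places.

In steady state, investment equals break-even investment: s·k^α = (n + g + δ)·k.
Dividing both sides by k: k^(1−α) = s / (n + g + δ).
k^0.72 = 0.14 / (0.017 + 0.010 + 0.046) = 0.14 / 0.073 = 1.9178
k* = 1.9178^(1/0.72) ≈ 2.4705
y* = (k*)^α = 2.4705^0.28 ≈ 1.2882

y* = 1.288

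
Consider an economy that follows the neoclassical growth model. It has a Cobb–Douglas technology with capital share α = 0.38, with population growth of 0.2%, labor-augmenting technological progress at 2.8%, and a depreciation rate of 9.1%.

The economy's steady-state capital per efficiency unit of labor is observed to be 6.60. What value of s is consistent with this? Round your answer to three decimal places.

In steady state, investment equals break-even investment: s·k^α = (n + g + δ)·k.
So s / (n + g + δ) = (k*)^(1−α) = 6.60^0.62 = 3.2219.
Therefore s = 3.2219 × (n + g + δ) = 3.2219 × 0.121 = 0.3898.

s ≈ 0.390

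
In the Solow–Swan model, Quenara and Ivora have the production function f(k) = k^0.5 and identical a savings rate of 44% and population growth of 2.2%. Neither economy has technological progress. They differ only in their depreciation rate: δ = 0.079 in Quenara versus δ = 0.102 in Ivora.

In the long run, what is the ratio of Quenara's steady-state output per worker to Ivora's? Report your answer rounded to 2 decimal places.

Steady-state y* = [s/(n + δ)]^(α/(1−α)), so the ratio is [ (s_Q/(n + δ)_Q) / (s_I/(n + δ)_I) ]^1.
s_Q/(n + δ)_Q = 0.44/0.101 = 4.3564; s_I/(n + δ)_I = 0.44/0.124 = 3.5484.
Ratio = (4.3564/3.5484)^1 = 1.2277^1 ≈ 1.2277

y*_Q / y*_I ≈ 1.23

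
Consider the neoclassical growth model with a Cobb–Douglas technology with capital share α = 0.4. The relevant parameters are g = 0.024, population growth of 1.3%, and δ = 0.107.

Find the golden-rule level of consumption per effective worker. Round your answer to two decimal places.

At the golden rule, f'(k) = n + g + δ, so α·k^(α−1) = n + g + δ and k_gold = (α/(n + g + δ))^(1/(1−α)).
k_gold = (0.4/0.144)^(1/0.6) = 2.7778^1.6667 ≈ 5.4893
c_gold = f(k_gold) − (n + g + δ)·k_gold = 1.9761 − 0.144×5.4893 ≈ 1.1856

c_gold ≈ 1.19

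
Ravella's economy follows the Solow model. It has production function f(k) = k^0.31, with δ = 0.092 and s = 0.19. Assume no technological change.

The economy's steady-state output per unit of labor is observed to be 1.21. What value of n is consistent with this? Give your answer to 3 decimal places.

n ≈ 0.032

At the steady state, Δk = 0, so s·k^α = (n + δ)·k.
Since y* = [s/(n + δ)]^(α/(1−α)), we have s/(n + δ) = (y*)^((1−α)/α) = 1.21^2.2258 = 1.5285.
Therefore n + δ = s / 1.5285 = 0.19 / 1.5285 = 0.1243, so n = 0.1243 − 0.092 = 0.0323.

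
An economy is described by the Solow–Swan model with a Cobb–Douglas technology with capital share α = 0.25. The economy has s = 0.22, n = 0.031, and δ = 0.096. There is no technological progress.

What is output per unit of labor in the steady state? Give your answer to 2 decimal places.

At the steady state, Δk = 0, so s·k^α = (n + δ)·k.
Dividing both sides by k: k^(1−α) = s / (n + δ).
k^0.75 = 0.22 / (0.031 + 0.096) = 0.22 / 0.127 = 1.7323
k* = 1.7323^(1/0.75) ≈ 2.0805
y* = (k*)^α = 2.0805^0.25 ≈ 1.2010

y* ≈ 1.20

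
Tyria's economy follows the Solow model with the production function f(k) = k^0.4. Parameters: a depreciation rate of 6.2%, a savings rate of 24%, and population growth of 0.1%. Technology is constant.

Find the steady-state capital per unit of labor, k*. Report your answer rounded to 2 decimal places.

Steady state requires s·f(k) = (n + δ)·k, i.e. s·k^α = (n + δ)·k.
Rearranging, k^(1−α) = s / (n + δ).
k^0.6 = 0.24 / (0.001 + 0.062) = 0.24 / 0.063 = 3.8095
k* = 3.8095^(1/0.6) ≈ 9.2921

k* = 9.29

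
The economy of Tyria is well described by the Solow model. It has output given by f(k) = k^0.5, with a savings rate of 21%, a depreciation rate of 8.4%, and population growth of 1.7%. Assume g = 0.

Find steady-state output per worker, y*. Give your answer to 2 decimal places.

y* = 2.08

Steady state requires s·f(k) = (n + δ)·k, i.e. s·k^α = (n + δ)·k.
Rearranging, k^(1−α) = s / (n + δ).
k^0.5 = 0.21 / (0.017 + 0.084) = 0.21 / 0.101 = 2.0792
k* = 2.0792^(1/0.5) ≈ 4.3231
y* = (k*)^α = 4.3231^0.5 ≈ 2.0792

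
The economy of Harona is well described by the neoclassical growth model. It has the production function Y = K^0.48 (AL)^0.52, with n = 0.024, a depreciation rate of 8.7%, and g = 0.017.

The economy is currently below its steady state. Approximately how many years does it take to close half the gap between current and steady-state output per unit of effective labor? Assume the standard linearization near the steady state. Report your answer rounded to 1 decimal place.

Near the steady state the convergence rate is λ = (1 − α)(n + g + δ).
λ = (1 − 0.48) × 0.128 = 0.52 × 0.128 = 0.06656
Half-life = ln 2 / λ = 0.6931 / 0.06656 ≈ 10.41 years

t_½ ≈ 10.4 years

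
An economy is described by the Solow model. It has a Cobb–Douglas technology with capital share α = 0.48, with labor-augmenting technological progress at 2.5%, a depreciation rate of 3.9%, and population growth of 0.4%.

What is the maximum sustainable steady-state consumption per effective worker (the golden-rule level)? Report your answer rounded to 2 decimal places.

At the golden rule, f'(k) = n + g + δ, so α·k^(α−1) = n + g + δ and k_gold = (α/(n + g + δ))^(1/(1−α)).
k_gold = (0.48/0.068)^(1/0.52) = 7.0588^1.9231 ≈ 42.8740
c_gold = f(k_gold) − (n + g + δ)·k_gold = 6.0737 − 0.068×42.8740 ≈ 3.1583

c_gold ≈ 3.16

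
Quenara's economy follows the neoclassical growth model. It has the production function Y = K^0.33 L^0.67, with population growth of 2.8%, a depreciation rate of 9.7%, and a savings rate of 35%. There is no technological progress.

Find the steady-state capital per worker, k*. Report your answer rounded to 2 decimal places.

k* = 4.65

In steady state, investment equals break-even investment: s·k^α = (n + δ)·k.
Dividing both sides by k: k^(1−α) = s / (n + δ).
k^0.67 = 0.35 / (0.028 + 0.097) = 0.35 / 0.125 = 2.8000
k* = 2.8000^(1/0.67) ≈ 4.6494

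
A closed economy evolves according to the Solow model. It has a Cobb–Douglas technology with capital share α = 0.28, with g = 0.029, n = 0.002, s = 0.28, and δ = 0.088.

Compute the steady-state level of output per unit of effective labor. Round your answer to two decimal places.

At the steady state, Δk = 0, so s·k^α = (n + g + δ)·k.
Dividing both sides by k: k^(1−α) = s / (n + g + δ).
k^0.72 = 0.28 / (0.002 + 0.029 + 0.088) = 0.28 / 0.119 = 2.3529
k* = 2.3529^(1/0.72) ≈ 3.2818
y* = (k*)^α = 3.2818^0.28 ≈ 1.3948

y* ≈ 1.39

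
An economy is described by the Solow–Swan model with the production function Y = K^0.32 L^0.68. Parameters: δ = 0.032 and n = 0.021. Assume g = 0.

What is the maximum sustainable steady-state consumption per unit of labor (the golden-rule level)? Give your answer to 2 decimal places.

At the golden rule, f'(k) = n + δ, so α·k^(α−1) = n + δ and k_gold = (α/(n + δ))^(1/(1−α)).
k_gold = (0.32/0.053)^(1/0.68) = 6.0377^1.4706 ≈ 14.0718
c_gold = f(k_gold) − (n + δ)·k_gold = 2.3306 − 0.053×14.0718 ≈ 1.5848

c_gold ≈ 1.58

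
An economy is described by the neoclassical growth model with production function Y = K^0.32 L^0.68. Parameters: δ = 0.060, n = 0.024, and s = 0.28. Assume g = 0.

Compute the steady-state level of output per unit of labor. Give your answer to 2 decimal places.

At the steady state, Δk = 0, so s·k^α = (n + δ)·k.
Dividing both sides by k: k^(1−α) = s / (n + δ).
k^0.68 = 0.28 / (0.024 + 0.060) = 0.28 / 0.084 = 3.3333
k* = 3.3333^(1/0.68) ≈ 5.8740
y* = (k*)^α = 5.8740^0.32 ≈ 1.7622

y* ≈ 1.76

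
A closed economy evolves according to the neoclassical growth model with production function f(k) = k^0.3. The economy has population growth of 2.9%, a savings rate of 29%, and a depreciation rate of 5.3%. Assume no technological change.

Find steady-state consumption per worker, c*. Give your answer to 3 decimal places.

c* = 1.220

At the steady state, Δk = 0, so s·k^α = (n + δ)·k.
Rearranging, k^(1−α) = s / (n + δ).
k^0.7 = 0.29 / (0.029 + 0.053) = 0.29 / 0.082 = 3.5366
k* = 3.5366^(1/0.7) ≈ 6.0771
y* = (k*)^α = 6.0771^0.3 ≈ 1.7183
c* = (1 − s)·y* = (1 − 0.29) × 1.7183 ≈ 1.2200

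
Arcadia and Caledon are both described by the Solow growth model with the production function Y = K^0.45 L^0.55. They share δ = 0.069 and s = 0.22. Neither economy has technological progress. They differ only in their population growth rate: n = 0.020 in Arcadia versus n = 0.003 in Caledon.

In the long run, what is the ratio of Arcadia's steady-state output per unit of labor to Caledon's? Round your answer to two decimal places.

Steady-state y* = [s/(n + δ)]^(α/(1−α)), so the ratio is [ (s_A/(n + δ)_A) / (s_C/(n + δ)_C) ]^0.8182.
s_A/(n + δ)_A = 0.22/0.089 = 2.4719; s_C/(n + δ)_C = 0.22/0.072 = 3.0556.
Ratio = (2.4719/3.0556)^0.8182 = 0.8090^0.8182 ≈ 0.8408

ratio ≈ 0.84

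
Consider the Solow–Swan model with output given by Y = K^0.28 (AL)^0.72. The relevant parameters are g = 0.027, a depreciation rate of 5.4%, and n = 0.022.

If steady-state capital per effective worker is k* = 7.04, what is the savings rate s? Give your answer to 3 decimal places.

s ≈ 0.420

In steady state, investment equals break-even investment: s·k^α = (n + g + δ)·k.
So s / (n + g + δ) = (k*)^(1−α) = 7.04^0.72 = 4.0762.
Therefore s = 4.0762 × (n + g + δ) = 4.0762 × 0.103 = 0.4198.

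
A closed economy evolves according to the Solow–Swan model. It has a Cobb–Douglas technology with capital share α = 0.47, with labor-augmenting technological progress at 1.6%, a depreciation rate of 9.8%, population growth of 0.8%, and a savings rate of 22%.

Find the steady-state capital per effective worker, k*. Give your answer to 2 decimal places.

Steady state requires s·f(k) = (n + g + δ)·k, i.e. s·k^α = (n + g + δ)·k.
Dividing both sides by k: k^(1−α) = s / (n + g + δ).
k^0.53 = 0.22 / (0.008 + 0.016 + 0.098) = 0.22 / 0.122 = 1.8033
k* = 1.8033^(1/0.53) ≈ 3.0419

k* ≈ 3.04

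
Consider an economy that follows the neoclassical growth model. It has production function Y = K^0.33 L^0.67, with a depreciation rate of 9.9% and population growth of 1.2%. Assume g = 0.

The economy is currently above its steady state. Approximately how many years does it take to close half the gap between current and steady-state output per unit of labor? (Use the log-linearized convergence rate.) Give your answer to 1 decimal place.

Near the steady state the convergence rate is λ = (1 − α)(n + δ).
λ = (1 − 0.33) × 0.111 = 0.67 × 0.111 = 0.07437
Half-life = ln 2 / λ = 0.6931 / 0.07437 ≈ 9.32 years

t_½ ≈ 9.3 years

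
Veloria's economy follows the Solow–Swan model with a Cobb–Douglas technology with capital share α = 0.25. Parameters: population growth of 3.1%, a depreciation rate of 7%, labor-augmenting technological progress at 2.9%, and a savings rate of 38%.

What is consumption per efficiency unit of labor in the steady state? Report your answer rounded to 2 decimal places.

At the steady state, Δk = 0, so s·k^α = (n + g + δ)·k.
Dividing both sides by k: k^(1−α) = s / (n + g + δ).
k^0.75 = 0.38 / (0.031 + 0.029 + 0.070) = 0.38 / 0.130 = 2.9231
k* = 2.9231^(1/0.75) ≈ 4.1795
y* = (k*)^α = 4.1795^0.25 ≈ 1.4298
c* = (1 − s)·y* = (1 − 0.38) × 1.4298 ≈ 0.8865

c* ≈ 0.89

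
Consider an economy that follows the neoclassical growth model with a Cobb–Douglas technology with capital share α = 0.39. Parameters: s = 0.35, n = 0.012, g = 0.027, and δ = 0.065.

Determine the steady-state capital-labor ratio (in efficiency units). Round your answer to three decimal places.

k* ≈ 7.311

At the steady state, Δk = 0, so s·k^α = (n + g + δ)·k.
Dividing both sides by k: k^(1−α) = s / (n + g + δ).
k^0.61 = 0.35 / (0.012 + 0.027 + 0.065) = 0.35 / 0.104 = 3.3654
k* = 3.3654^(1/0.61) ≈ 7.3113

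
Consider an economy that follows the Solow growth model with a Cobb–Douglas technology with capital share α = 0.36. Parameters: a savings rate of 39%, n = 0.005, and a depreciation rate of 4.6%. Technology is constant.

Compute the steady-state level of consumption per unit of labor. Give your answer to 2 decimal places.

c* ≈ 1.92

Steady state requires s·f(k) = (n + δ)·k, i.e. s·k^α = (n + δ)·k.
Dividing both sides by k: k^(1−α) = s / (n + δ).
k^0.64 = 0.39 / (0.005 + 0.046) = 0.39 / 0.051 = 7.6471
k* = 7.6471^(1/0.64) ≈ 24.0140
y* = (k*)^α = 24.0140^0.36 ≈ 3.1403
c* = (1 − s)·y* = (1 − 0.39) × 3.1403 ≈ 1.9156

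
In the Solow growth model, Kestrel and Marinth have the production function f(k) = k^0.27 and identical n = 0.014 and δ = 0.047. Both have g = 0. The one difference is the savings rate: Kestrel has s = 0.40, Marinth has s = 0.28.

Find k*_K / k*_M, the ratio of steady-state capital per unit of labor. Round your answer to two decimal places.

Steady-state k* = [s/(n + δ)]^(1/(1−α)), so the ratio is [ (s_K/(n + δ)_K) / (s_M/(n + δ)_M) ]^1.3699.
s_K/(n + δ)_K = 0.40/0.061 = 6.5574; s_M/(n + δ)_M = 0.28/0.061 = 4.5902.
Ratio = (6.5574/4.5902)^1.3699 = 1.4286^1.3699 ≈ 1.6301

k*_K / k*_M ≈ 1.63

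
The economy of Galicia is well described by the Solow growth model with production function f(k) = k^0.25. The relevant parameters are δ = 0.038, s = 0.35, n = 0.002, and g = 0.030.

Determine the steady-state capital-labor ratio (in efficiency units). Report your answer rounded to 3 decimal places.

Steady state requires s·f(k) = (n + g + δ)·k, i.e. s·k^α = (n + g + δ)·k.
Rearranging, k^(1−α) = s / (n + g + δ).
k^0.75 = 0.35 / (0.002 + 0.030 + 0.038) = 0.35 / 0.070 = 5.0000
k* = 5.0000^(1/0.75) ≈ 8.5499

k* = 8.550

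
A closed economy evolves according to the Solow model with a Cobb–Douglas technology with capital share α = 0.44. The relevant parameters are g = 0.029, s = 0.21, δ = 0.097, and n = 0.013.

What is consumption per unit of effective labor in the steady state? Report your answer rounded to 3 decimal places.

c* = 1.093

Steady state requires s·f(k) = (n + g + δ)·k, i.e. s·k^α = (n + g + δ)·k.
Rearranging, k^(1−α) = s / (n + g + δ).
k^0.56 = 0.21 / (0.013 + 0.029 + 0.097) = 0.21 / 0.139 = 1.5108
k* = 1.5108^(1/0.56) ≈ 2.0894
y* = (k*)^α = 2.0894^0.44 ≈ 1.3830
c* = (1 − s)·y* = (1 − 0.21) × 1.3830 ≈ 1.0926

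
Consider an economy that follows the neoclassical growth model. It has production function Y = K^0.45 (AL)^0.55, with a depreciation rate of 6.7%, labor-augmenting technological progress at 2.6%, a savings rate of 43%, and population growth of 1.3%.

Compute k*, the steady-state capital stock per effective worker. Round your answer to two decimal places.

k* = 12.76

At the steady state, Δk = 0, so s·k^α = (n + g + δ)·k.
Rearranging, k^(1−α) = s / (n + g + δ).
k^0.55 = 0.43 / (0.013 + 0.026 + 0.067) = 0.43 / 0.106 = 4.0566
k* = 4.0566^(1/0.55) ≈ 12.7570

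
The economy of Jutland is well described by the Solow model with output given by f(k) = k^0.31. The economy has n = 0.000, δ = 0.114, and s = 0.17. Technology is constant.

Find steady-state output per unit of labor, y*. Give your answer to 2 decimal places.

y* ≈ 1.20

In steady state, investment equals break-even investment: s·k^α = (n + δ)·k.
Rearranging, k^(1−α) = s / (n + δ).
k^0.69 = 0.17 / (0.000 + 0.114) = 0.17 / 0.114 = 1.4912
k* = 1.4912^(1/0.69) ≈ 1.7844
y* = (k*)^α = 1.7844^0.31 ≈ 1.1966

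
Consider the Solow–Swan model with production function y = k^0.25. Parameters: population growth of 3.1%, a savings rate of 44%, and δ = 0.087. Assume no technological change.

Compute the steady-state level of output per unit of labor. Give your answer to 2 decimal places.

At the steady state, Δk = 0, so s·k^α = (n + δ)·k.
Rearranging, k^(1−α) = s / (n + δ).
k^0.75 = 0.44 / (0.031 + 0.087) = 0.44 / 0.118 = 3.7288
k* = 3.7288^(1/0.75) ≈ 5.7822
y* = (k*)^α = 5.7822^0.25 ≈ 1.5507

y* ≈ 1.55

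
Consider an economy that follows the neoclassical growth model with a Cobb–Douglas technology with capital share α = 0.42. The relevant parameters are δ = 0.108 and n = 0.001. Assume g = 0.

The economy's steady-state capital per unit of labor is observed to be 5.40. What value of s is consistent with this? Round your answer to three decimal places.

s ≈ 0.290

In steady state, investment equals break-even investment: s·k^α = (n + δ)·k.
So s / (n + δ) = (k*)^(1−α) = 5.40^0.58 = 2.6594.
Therefore s = 2.6594 × (n + δ) = 2.6594 × 0.109 = 0.2899.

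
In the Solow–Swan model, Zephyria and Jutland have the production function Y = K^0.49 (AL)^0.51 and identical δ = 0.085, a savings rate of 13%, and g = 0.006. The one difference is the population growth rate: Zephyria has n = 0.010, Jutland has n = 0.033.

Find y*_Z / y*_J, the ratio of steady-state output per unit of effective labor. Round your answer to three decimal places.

ratio ≈ 1.218

Steady-state y* = [s/(n + g + δ)]^(α/(1−α)), so the ratio is [ (s_Z/(n + g + δ)_Z) / (s_J/(n + g + δ)_J) ]^0.9608.
s_Z/(n + g + δ)_Z = 0.13/0.101 = 1.2871; s_J/(n + g + δ)_J = 0.13/0.124 = 1.0484.
Ratio = (1.2871/1.0484)^0.9608 = 1.2277^0.9608 ≈ 1.2179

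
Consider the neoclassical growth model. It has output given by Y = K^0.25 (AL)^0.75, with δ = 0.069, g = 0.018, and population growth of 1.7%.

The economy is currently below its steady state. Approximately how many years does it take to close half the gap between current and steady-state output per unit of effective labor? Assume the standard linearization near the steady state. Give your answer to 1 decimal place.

about 8.9 years

Near the steady state the convergence rate is λ = (1 − α)(n + g + δ).
λ = (1 − 0.25) × 0.104 = 0.75 × 0.104 = 0.0780
Half-life = ln 2 / λ = 0.6931 / 0.0780 ≈ 8.89 years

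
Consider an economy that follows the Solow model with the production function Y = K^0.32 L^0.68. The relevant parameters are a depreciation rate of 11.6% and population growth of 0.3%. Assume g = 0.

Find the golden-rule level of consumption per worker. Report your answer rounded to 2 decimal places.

At the golden rule, f'(k) = n + δ, so α·k^(α−1) = n + δ and k_gold = (α/(n + δ))^(1/(1−α)).
k_gold = (0.32/0.119)^(1/0.68) = 2.6891^1.4706 ≈ 4.2833
c_gold = f(k_gold) − (n + δ)·k_gold = 1.5928 − 0.119×4.2833 ≈ 1.0831

c_gold ≈ 1.08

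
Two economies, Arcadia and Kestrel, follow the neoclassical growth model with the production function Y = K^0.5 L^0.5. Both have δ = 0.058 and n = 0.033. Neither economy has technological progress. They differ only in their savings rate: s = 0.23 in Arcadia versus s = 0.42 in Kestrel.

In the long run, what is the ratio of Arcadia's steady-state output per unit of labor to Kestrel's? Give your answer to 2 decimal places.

Steady-state y* = [s/(n + δ)]^(α/(1−α)), so the ratio is [ (s_A/(n + δ)_A) / (s_K/(n + δ)_K) ]^1.
s_A/(n + δ)_A = 0.23/0.091 = 2.5275; s_K/(n + δ)_K = 0.42/0.091 = 4.6154.
Ratio = (2.5275/4.6154)^1 = 0.5476^1 ≈ 0.5476

ratio ≈ 0.55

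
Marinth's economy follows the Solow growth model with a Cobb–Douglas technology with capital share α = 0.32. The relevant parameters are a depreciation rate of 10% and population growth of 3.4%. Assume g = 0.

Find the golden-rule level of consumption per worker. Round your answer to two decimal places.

At the golden rule, f'(k) = n + δ, so α·k^(α−1) = n + δ and k_gold = (α/(n + δ))^(1/(1−α)).
k_gold = (0.32/0.134)^(1/0.68) = 2.3881^1.4706 ≈ 3.5972
c_gold = f(k_gold) − (n + δ)·k_gold = 1.5063 − 0.134×3.5972 ≈ 1.0243

c_gold ≈ 1.02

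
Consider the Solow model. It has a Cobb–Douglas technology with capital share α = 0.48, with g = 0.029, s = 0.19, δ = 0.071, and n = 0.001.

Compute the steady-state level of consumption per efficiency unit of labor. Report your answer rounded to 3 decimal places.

In steady state, investment equals break-even investment: s·k^α = (n + g + δ)·k.
Dividing both sides by k: k^(1−α) = s / (n + g + δ).
k^0.52 = 0.19 / (0.001 + 0.029 + 0.071) = 0.19 / 0.101 = 1.8812
k* = 1.8812^(1/0.52) ≈ 3.3710
y* = (k*)^α = 3.3710^0.48 ≈ 1.7919
c* = (1 − s)·y* = (1 − 0.19) × 1.7919 ≈ 1.4514

c* ≈ 1.451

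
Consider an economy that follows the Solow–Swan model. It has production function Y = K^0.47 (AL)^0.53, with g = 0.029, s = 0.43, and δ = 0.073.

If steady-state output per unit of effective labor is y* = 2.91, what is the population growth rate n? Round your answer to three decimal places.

At the steady state, Δk = 0, so s·k^α = (n + g + δ)·k.
Since y* = [s/(n + g + δ)]^(α/(1−α)), we have s/(n + g + δ) = (y*)^((1−α)/α) = 2.91^1.1277 = 3.3353.
Therefore n + g + δ = s / 3.3353 = 0.43 / 3.3353 = 0.1289, so n = 0.1289 − 0.102 = 0.0269.

n ≈ 0.027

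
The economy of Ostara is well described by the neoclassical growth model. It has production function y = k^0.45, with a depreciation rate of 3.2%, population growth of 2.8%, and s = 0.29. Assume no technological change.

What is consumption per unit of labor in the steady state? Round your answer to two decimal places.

Steady state requires s·f(k) = (n + δ)·k, i.e. s·k^α = (n + δ)·k.
Rearranging, k^(1−α) = s / (n + δ).
k^0.55 = 0.29 / (0.028 + 0.032) = 0.29 / 0.060 = 4.8333
k* = 4.8333^(1/0.55) ≈ 17.5420
y* = (k*)^α = 17.5420^0.45 ≈ 3.6294
c* = (1 − s)·y* = (1 − 0.29) × 3.6294 ≈ 2.5769

c* = 2.58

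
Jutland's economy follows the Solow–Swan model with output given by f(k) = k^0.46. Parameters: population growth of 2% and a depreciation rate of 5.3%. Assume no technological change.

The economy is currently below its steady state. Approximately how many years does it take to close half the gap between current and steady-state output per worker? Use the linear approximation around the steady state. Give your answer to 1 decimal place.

Near the steady state the convergence rate is λ = (1 − α)(n + δ).
λ = (1 − 0.46) × 0.073 = 0.54 × 0.073 = 0.03942
Half-life = ln 2 / λ = 0.6931 / 0.03942 ≈ 17.58 years

half-life ≈ 17.6 years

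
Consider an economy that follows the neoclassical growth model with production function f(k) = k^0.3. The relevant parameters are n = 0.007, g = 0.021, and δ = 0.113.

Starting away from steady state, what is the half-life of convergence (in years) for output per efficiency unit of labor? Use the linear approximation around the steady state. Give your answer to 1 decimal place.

Near the steady state the convergence rate is λ = (1 − α)(n + g + δ).
λ = (1 − 0.3) × 0.141 = 0.7 × 0.141 = 0.0987
Half-life = ln 2 / λ = 0.6931 / 0.0987 ≈ 7.02 years

t_½ ≈ 7.0 years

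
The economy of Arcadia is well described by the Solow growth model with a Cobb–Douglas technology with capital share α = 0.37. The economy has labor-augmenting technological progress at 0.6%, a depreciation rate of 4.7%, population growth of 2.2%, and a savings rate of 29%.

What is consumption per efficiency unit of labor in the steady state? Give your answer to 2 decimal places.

c* = 1.57

Steady state requires s·f(k) = (n + g + δ)·k, i.e. s·k^α = (n + g + δ)·k.
Dividing both sides by k: k^(1−α) = s / (n + g + δ).
k^0.63 = 0.29 / (0.022 + 0.006 + 0.047) = 0.29 / 0.075 = 3.8667
k* = 3.8667^(1/0.63) ≈ 8.5563
y* = (k*)^α = 8.5563^0.37 ≈ 2.2128
c* = (1 − s)·y* = (1 − 0.29) × 2.2128 ≈ 1.5711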